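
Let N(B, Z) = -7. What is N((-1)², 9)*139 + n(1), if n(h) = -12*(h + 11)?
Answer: -1117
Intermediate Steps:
n(h) = -132 - 12*h (n(h) = -12*(11 + h) = -132 - 12*h)
N((-1)², 9)*139 + n(1) = -7*139 + (-132 - 12*1) = -973 + (-132 - 12) = -973 - 144 = -1117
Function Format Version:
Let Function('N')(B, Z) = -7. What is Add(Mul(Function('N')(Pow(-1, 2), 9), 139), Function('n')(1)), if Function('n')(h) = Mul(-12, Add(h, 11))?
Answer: -1117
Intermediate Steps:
Function('n')(h) = Add(-132, Mul(-12, h)) (Function('n')(h) = Mul(-12, Add(11, h)) = Add(-132, Mul(-12, h)))
Add(Mul(Function('N')(Pow(-1, 2), 9), 139), Function('n')(1)) = Add(Mul(-7, 139), Add(-132, Mul(-12, 1))) = Add(-973, Add(-132, -12)) = Add(-973, -144) = -1117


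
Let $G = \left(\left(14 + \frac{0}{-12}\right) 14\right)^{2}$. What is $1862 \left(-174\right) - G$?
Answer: $-362404$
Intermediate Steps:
$G = 38416$ ($G = \left(\left(14 + 0 \left(- \frac{1}{12}\right)\right) 14\right)^{2} = \left(\left(14 + 0\right) 14\right)^{2} = \left(14 \cdot 14\right)^{2} = 196^{2} = 38416$)
$1862 \left(-174\right) - G = 1862 \left(-174\right) - 38416 = -323988 - 38416 = -362404$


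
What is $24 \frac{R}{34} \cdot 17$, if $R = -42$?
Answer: $-504$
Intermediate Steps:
$24 \frac{R}{34} \cdot 17 = 24 \left(- \frac{42}{34}\right) 17 = 24 \left(\left(-42\right) \frac{1}{34}\right) 17 = 24 \left(- \frac{21}{17}\right) 17 = \left(- \frac{504}{17}\right) 17 = -504$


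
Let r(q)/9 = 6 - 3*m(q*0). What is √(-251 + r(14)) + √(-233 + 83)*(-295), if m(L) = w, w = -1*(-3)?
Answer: I*(√278 - 1475*√6) ≈ -3596.3*I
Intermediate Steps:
w = 3
m(L) = 3
r(q) = -27 (r(q) = 9*(6 - 3*3) = 9*(6 - 9) = 9*(-3) = -27)
√(-251 + r(14)) + √(-233 + 83)*(-295) = √(-251 - 27) + √(-233 + 83)*(-295) = √(-278) + √(-150)*(-295) = I*√278 + (5*I*√6)*(-295) = I*√278 - 1475*I*√6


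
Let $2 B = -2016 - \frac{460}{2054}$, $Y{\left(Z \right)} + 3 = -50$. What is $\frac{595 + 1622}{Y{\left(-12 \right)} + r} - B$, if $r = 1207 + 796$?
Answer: $\frac{51824931}{51350} \approx 1009.2$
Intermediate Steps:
$Y{\left(Z \right)} = -53$ ($Y{\left(Z \right)} = -3 - 50 = -53$)
$r = 2003$
$B = - \frac{1035331}{1027}$ ($B = \frac{-2016 - \frac{460}{2054}}{2} = \frac{-2016 - 460 \cdot \frac{1}{2054}}{2} = \frac{-2016 - \frac{230}{1027}}{2} = \frac{1}{2} \left(- \frac{2070662}{1027}\right) = - \frac{1035331}{1027} \approx -1008.1$)
$\frac{595 + 1622}{Y{\left(-12 \right)} + r} - B = \frac{595 + 1622}{-53 + 2003} - - \frac{1035331}{1027} = \frac{2217}{1950} + \frac{1035331}{1027} = 2217 \cdot \frac{1}{1950} + \frac{1035331}{1027} = \frac{739}{650} + \frac{1035331}{1027} = \frac{51824931}{51350}$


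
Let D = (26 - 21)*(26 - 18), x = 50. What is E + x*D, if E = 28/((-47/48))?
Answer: 92656/47 ≈ 1971.4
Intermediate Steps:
E = -1344/47 (E = 28/((-47*1/48)) = 28/(-47/48) = 28*(-48/47) = -1344/47 ≈ -28.596)
D = 40 (D = 5*8 = 40)
E + x*D = -1344/47 + 50*40 = -1344/47 + 2000 = 92656/47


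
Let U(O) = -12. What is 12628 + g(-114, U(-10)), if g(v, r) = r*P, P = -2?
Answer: 12652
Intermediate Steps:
g(v, r) = -2*r (g(v, r) = r*(-2) = -2*r)
12628 + g(-114, U(-10)) = 12628 - 2*(-12) = 12628 + 24 = 12652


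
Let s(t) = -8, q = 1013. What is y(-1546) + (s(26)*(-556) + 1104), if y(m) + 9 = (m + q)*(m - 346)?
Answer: 1013979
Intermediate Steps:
y(m) = -9 + (-346 + m)*(1013 + m) (y(m) = -9 + (m + 1013)*(m - 346) = -9 + (1013 + m)*(-346 + m) = -9 + (-346 + m)*(1013 + m))
y(-1546) + (s(26)*(-556) + 1104) = (-350507 + (-1546)² + 667*(-1546)) + (-8*(-556) + 1104) = (-350507 + 2390116 - 1031182) + (4448 + 1104) = 1008427 + 5552 = 1013979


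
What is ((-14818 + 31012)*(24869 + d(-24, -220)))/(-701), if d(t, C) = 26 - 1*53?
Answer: -402291348/701 ≈ -5.7388e+5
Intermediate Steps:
d(t, C) = -27 (d(t, C) = 26 - 53 = -27)
((-14818 + 31012)*(24869 + d(-24, -220)))/(-701) = ((-14818 + 31012)*(24869 - 27))/(-701) = (16194*24842)*(-1/701) = 402291348*(-1/701) = -402291348/701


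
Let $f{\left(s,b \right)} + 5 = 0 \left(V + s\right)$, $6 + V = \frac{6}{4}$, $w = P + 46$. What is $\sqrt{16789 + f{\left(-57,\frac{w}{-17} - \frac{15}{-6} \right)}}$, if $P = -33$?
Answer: $4 \sqrt{1049} \approx 129.55$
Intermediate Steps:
$w = 13$ ($w = -33 + 46 = 13$)
$V = - \frac{9}{2}$ ($V = -6 + \frac{6}{4} = -6 + 6 \cdot \frac{1}{4} = -6 + \frac{3}{2} = - \frac{9}{2} \approx -4.5$)
$f{\left(s,b \right)} = -5$ ($f{\left(s,b \right)} = -5 + 0 \left(- \frac{9}{2} + s\right) = -5 + 0 = -5$)
$\sqrt{16789 + f{\left(-57,\frac{w}{-17} - \frac{15}{-6} \right)}} = \sqrt{16789 - 5} = \sqrt{16784} = 4 \sqrt{1049}$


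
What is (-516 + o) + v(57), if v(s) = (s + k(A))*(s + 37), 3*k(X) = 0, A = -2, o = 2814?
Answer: 7656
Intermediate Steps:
k(X) = 0 (k(X) = (⅓)*0 = 0)
v(s) = s*(37 + s) (v(s) = (s + 0)*(s + 37) = s*(37 + s))
(-516 + o) + v(57) = (-516 + 2814) + 57*(37 + 57) = 2298 + 57*94 = 2298 + 5358 = 7656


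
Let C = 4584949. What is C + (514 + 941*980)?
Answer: 5507643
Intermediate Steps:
C + (514 + 941*980) = 4584949 + (514 + 941*980) = 4584949 + (514 + 922180) = 4584949 + 922694 = 5507643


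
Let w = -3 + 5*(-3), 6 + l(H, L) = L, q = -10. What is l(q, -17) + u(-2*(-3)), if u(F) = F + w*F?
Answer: -125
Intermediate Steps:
l(H, L) = -6 + L
w = -18 (w = -3 - 15 = -18)
u(F) = -17*F (u(F) = F - 18*F = -17*F)
l(q, -17) + u(-2*(-3)) = (-6 - 17) - (-34)*(-3) = -23 - 17*6 = -23 - 102 = -125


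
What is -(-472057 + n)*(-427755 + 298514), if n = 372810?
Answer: -12826781527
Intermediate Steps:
-(-472057 + n)*(-427755 + 298514) = -(-472057 + 372810)*(-427755 + 298514) = -(-99247)*(-129241) = -1*12826781527 = -12826781527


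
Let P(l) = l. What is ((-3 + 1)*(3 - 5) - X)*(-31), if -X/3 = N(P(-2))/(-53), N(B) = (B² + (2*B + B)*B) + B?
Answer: -5270/53 ≈ -99.434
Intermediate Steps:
N(B) = B + 4*B² (N(B) = (B² + (3*B)*B) + B = (B² + 3*B²) + B = 4*B² + B = B + 4*B²)
X = 42/53 (X = -3*(-2*(1 + 4*(-2)))/(-53) = -3*(-2*(1 - 8))*(-1)/53 = -3*(-2*(-7))*(-1)/53 = -42*(-1)/53 = -3*(-14/53) = 42/53 ≈ 0.79245)
((-3 + 1)*(3 - 5) - X)*(-31) = ((-3 + 1)*(3 - 5) - 1*42/53)*(-31) = (-2*(-2) - 42/53)*(-31) = (4 - 42/53)*(-31) = (170/53)*(-31) = -5270/53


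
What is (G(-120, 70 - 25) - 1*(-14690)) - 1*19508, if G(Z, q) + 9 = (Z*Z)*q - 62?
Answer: 643111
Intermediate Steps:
G(Z, q) = -71 + q*Z² (G(Z, q) = -9 + ((Z*Z)*q - 62) = -9 + (Z²*q - 62) = -9 + (q*Z² - 62) = -9 + (-62 + q*Z²) = -71 + q*Z²)
(G(-120, 70 - 25) - 1*(-14690)) - 1*19508 = ((-71 + (70 - 25)*(-120)²) - 1*(-14690)) - 1*19508 = ((-71 + 45*14400) + 14690) - 19508 = ((-71 + 648000) + 14690) - 19508 = (647929 + 14690) - 19508 = 662619 - 19508 = 643111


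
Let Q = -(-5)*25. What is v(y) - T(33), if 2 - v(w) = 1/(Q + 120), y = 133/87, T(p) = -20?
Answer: 5389/245 ≈ 21.996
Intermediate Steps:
Q = 125 (Q = -1*(-125) = 125)
y = 133/87 (y = 133*(1/87) = 133/87 ≈ 1.5287)
v(w) = 489/245 (v(w) = 2 - 1/(125 + 120) = 2 - 1/245 = 489/245)
v(y) - T(33) = 489/245 - 1*(-20) = 489/245 + 20 = 5389/245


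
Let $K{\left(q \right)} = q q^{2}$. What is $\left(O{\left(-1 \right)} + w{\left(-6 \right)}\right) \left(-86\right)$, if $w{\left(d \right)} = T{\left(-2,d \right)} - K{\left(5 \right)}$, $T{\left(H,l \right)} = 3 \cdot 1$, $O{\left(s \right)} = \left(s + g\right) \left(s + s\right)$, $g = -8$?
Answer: $8944$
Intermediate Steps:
$O{\left(s \right)} = 2 s \left(-8 + s\right)$ ($O{\left(s \right)} = \left(s - 8\right) \left(s + s\right) = \left(-8 + s\right) 2 s = 2 s \left(-8 + s\right)$)
$T{\left(H,l \right)} = 3$
$K{\left(q \right)} = q^{3}$
$w{\left(d \right)} = -122$ ($w{\left(d \right)} = 3 - 5^{3} = 3 - 125 = -122$)
$\left(O{\left(-1 \right)} + w{\left(-6 \right)}\right) \left(-86\right) = \left(2 \left(-1\right) \left(-8 - 1\right) - 122\right) \left(-86\right) = \left(2 \left(-1\right) \left(-9\right) - 122\right) \left(-86\right) = \left(18 - 122\right) \left(-86\right) = \left(-104\right) \left(-86\right) = 8944$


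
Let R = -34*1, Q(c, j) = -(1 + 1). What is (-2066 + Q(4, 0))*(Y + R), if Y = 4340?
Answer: -8904808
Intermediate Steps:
Q(c, j) = -2 (Q(c, j) = -1*2 = -2)
R = -34
(-2066 + Q(4, 0))*(Y + R) = (-2066 - 2)*(4340 - 34) = -2068*4306 = -8904808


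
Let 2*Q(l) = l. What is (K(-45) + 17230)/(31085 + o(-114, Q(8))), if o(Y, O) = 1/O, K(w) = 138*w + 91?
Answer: 44444/124341 ≈ 0.35744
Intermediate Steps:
Q(l) = l/2
K(w) = 91 + 138*w
(K(-45) + 17230)/(31085 + o(-114, Q(8))) = ((91 + 138*(-45)) + 17230)/(31085 + 1/((½)*8)) = ((91 - 6210) + 17230)/(31085 + 1/4) = (-6119 + 17230)/(31085 + ¼) = 11111/(124341/4) = 11111*(4/124341) = 44444/124341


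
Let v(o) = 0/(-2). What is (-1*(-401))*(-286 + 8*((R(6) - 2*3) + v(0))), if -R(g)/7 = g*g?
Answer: -942350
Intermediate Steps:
R(g) = -7*g² (R(g) = -7*g*g = -7*g²)
v(o) = 0 (v(o) = 0*(-½) = 0)
(-1*(-401))*(-286 + 8*((R(6) - 2*3) + v(0))) = (-1*(-401))*(-286 + 8*((-7*6² - 2*3) + 0)) = 401*(-286 + 8*((-7*36 - 6) + 0)) = 401*(-286 + 8*((-252 - 6) + 0)) = 401*(-286 + 8*(-258 + 0)) = 401*(-286 + 8*(-258)) = 401*(-286 - 2064) = 401*(-2350) = -942350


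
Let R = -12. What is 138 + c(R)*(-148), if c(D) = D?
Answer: 1914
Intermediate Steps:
138 + c(R)*(-148) = 138 - 12*(-148) = 138 + 1776 = 1914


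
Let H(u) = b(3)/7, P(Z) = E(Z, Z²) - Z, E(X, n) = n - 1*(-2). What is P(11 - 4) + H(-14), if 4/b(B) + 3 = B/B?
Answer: 306/7 ≈ 43.714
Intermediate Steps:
b(B) = -2 (b(B) = 4/(-3 + B/B) = 4/(-3 + 1) = 4/(-2) = 4*(-½) = -2)
E(X, n) = 2 + n (E(X, n) = n + 2 = 2 + n)
P(Z) = 2 + Z² - Z (P(Z) = (2 + Z²) - Z = 2 + Z² - Z)
H(u) = -2/7
P(11 - 4) + H(-14) = (2 + (11 - 4)² - (11 - 4)) - 2/7 = (2 + 7² - 1*7) - 2/7 = (2 + 49 - 7) - 2/7 = 44 - 2/7 = 306/7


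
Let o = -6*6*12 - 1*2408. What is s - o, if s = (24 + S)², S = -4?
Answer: 3240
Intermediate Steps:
o = -2840 (o = -36*12 - 2408 = -432 - 2408 = -2840)
s = 400 (s = (24 - 4)² = 20² = 400)
s - o = 400 - 1*(-2840) = 400 + 2840 = 3240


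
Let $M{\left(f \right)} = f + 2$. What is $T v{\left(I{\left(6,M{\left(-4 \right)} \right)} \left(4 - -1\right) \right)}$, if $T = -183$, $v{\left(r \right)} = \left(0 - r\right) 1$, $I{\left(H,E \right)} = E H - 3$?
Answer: $-13725$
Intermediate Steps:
$M{\left(f \right)} = 2 + f$
$I{\left(H,E \right)} = -3 + E H$
$v{\left(r \right)} = - r$ ($v{\left(r \right)} = - r 1 = - r$)
$T v{\left(I{\left(6,M{\left(-4 \right)} \right)} \left(4 - -1\right) \right)} = - 183 \left(- \left(-3 + \left(2 - 4\right) 6\right) \left(4 - -1\right)\right) = - 183 \left(- \left(-3 - 12\right) \left(4 + 1\right)\right) = - 183 \left(- \left(-3 - 12\right) 5\right) = - 183 \left(- \left(-15\right) 5\right) = - 183 \left(\left(-1\right) \left(-75\right)\right) = \left(-183\right) 75 = -13725$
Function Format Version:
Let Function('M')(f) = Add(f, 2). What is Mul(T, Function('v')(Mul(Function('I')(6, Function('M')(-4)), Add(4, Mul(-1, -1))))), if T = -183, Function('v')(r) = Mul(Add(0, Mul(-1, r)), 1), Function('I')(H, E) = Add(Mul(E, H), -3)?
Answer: -13725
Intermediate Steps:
Function('M')(f) = Add(2, f)
Function('I')(H, E) = Add(-3, Mul(E, H))
Function('v')(r) = Mul(-1, r) (Function('v')(r) = Mul(Mul(-1, r), 1) = Mul(-1, r))
Mul(T, Function('v')(Mul(Function('I')(6, Function('M')(-4)), Add(4, Mul(-1, -1))))) = Mul(-183, Mul(-1, Mul(Add(-3, Mul(Add(2, -4), 6)), Add(4, Mul(-1, -1))))) = Mul(-183, Mul(-1, Mul(Add(-3, Mul(-2, 6)), Add(4, 1)))) = Mul(-183, Mul(-1, Mul(Add(-3, -12), 5))) = Mul(-183, Mul(-1, Mul(-15, 5))) = Mul(-183, Mul(-1, -75)) = Mul(-183, 75) = -13725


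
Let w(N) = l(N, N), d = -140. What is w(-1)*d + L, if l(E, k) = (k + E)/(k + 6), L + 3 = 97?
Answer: 150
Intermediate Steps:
L = 94 (L = -3 + 97 = 94)
l(E, k) = (E + k)/(6 + k)
w(N) = 2*N/(6 + N) (w(N) = (N + N)/(6 + N) = (2*N)/(6 + N) = 2*N/(6 + N))
w(-1)*d + L = (2*(-1)/(6 - 1))*(-140) + 94 = (2*(-1)/5)*(-140) + 94 = (2*(-1)*(1/5))*(-140) + 94 = -2/5*(-140) + 94 = 56 + 94 = 150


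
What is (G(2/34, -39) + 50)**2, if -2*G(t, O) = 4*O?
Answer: 16384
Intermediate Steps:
G(t, O) = -2*O
(G(2/34, -39) + 50)**2 = (-2*(-39) + 50)**2 = (78 + 50)**2 = 128**2 = 16384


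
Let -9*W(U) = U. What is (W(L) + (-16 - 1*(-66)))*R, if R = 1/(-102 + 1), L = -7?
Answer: -457/909 ≈ -0.50275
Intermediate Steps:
R = -1/101 (R = 1/(-101) = -1/101 ≈ -0.0099010)
W(U) = -U/9
(W(L) + (-16 - 1*(-66)))*R = (-⅑*(-7) + (-16 - 1*(-66)))*(-1/101) = (7/9 + (-16 + 66))*(-1/101) = (7/9 + 50)*(-1/101) = (457/9)*(-1/101) = -457/909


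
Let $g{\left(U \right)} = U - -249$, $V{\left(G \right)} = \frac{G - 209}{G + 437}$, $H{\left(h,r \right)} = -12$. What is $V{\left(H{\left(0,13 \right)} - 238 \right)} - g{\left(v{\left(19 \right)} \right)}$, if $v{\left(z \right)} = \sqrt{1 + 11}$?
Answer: $- \frac{2766}{11} - 2 \sqrt{3} \approx -254.92$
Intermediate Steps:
$V{\left(G \right)} = \frac{-209 + G}{437 + G}$
$v{\left(z \right)} = 2 \sqrt{3}$ ($v{\left(z \right)} = \sqrt{12} = 2 \sqrt{3}$)
$g{\left(U \right)} = 249 + U$ ($g{\left(U \right)} = U + 249 = 249 + U$)
$V{\left(H{\left(0,13 \right)} - 238 \right)} - g{\left(v{\left(19 \right)} \right)} = \frac{-209 - 250}{437 - 250} - \left(249 + 2 \sqrt{3}\right) = \frac{1}{187} \left(-459\right) - \left(249 + 2 \sqrt{3}\right) = - \frac{27}{11} - \left(249 + 2 \sqrt{3}\right) = - \frac{2766}{11} - 2 \sqrt{3}$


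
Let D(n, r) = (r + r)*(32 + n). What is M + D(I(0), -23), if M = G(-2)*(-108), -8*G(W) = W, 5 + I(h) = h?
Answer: -1269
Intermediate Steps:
I(h) = -5 + h
G(W) = -W/8
M = -27 (M = -⅛*(-2)*(-108) = (¼)*(-108) = -27)
D(n, r) = 2*r*(32 + n) (D(n, r) = (2*r)*(32 + n) = 2*r*(32 + n))
M + D(I(0), -23) = -27 + 2*(-23)*(32 + (-5 + 0)) = -27 + 2*(-23)*(32 - 5) = -27 + 2*(-23)*27 = -27 - 1242 = -1269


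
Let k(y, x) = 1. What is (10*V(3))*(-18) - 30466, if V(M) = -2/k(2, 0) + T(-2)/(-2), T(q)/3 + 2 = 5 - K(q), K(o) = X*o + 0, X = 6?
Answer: -26056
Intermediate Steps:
K(o) = 6*o (K(o) = 6*o + 0 = 6*o)
T(q) = 9 - 18*q (T(q) = -6 + 3*(5 - 6*q) = -6 + (15 - 18*q) = 9 - 18*q)
V(M) = -49/2 (V(M) = -2/1 + (9 - 18*(-2))/(-2) = -2*1 + (9 + 36)*(-1/2) = -2 + 45*(-1/2) = -2 - 45/2 = -49/2)
(10*V(3))*(-18) - 30466 = (10*(-49/2))*(-18) - 30466 = -245*(-18) - 30466 = 4410 - 30466 = -26056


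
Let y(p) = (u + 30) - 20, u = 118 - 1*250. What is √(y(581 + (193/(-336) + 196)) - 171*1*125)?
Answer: I*√21497 ≈ 146.62*I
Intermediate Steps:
u = -132 (u = 118 - 250 = -132)
y(p) = -122 (y(p) = (-132 + 30) - 20 = -102 - 20 = -122)
√(y(581 + (193/(-336) + 196)) - 171*1*125) = √(-122 - 171*1*125) = √(-122 - 171*125) = √(-122 - 21375) = √(-21497) = I*√21497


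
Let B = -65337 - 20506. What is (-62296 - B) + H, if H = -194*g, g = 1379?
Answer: -243979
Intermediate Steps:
B = -85843
H = -267526 (H = -194*1379 = -267526)
(-62296 - B) + H = (-62296 - 1*(-85843)) - 267526 = (-62296 + 85843) - 267526 = 23547 - 267526 = -243979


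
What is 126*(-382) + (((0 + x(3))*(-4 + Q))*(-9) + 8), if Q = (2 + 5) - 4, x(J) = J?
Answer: -48097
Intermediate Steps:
Q = 3 (Q = 7 - 4 = 3)
126*(-382) + (((0 + x(3))*(-4 + Q))*(-9) + 8) = 126*(-382) + (((0 + 3)*(-4 + 3))*(-9) + 8) = -48132 + ((3*(-1))*(-9) + 8) = -48132 + (-3*(-9) + 8) = -48132 + (27 + 8) = -48132 + 35 = -48097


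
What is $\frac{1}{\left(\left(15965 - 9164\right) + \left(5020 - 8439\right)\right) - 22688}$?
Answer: $- \frac{1}{19306} \approx -5.1797 \cdot 10^{-5}$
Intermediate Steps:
$\frac{1}{\left(\left(15965 - 9164\right) + \left(5020 - 8439\right)\right) - 22688} = \frac{1}{\left(6801 + \left(5020 - 8439\right)\right) - 22688} = \frac{1}{\left(6801 - 3419\right) - 22688} = \frac{1}{3382 - 22688} = \frac{1}{-19306} = - \frac{1}{19306}$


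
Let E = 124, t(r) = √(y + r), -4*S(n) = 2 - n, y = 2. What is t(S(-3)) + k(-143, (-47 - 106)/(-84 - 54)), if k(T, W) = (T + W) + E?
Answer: -823/46 + √3/2 ≈ -17.025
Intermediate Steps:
S(n) = -½ + n/4 (S(n) = -(2 - n)/4 = -½ + n/4)
t(r) = √(2 + r)
k(T, W) = 124 + T + W (k(T, W) = (T + W) + 124 = 124 + T + W)
t(S(-3)) + k(-143, (-47 - 106)/(-84 - 54)) = √(2 + (-½ + (¼)*(-3))) + (124 - 143 + (-47 - 106)/(-84 - 54)) = √(2 + (-½ - ¾)) + (124 - 143 - 153/(-138)) = √(2 - 5/4) + (124 - 143 - 153*(-1/138)) = √(¾) + (124 - 143 + 51/46) = √3/2 - 823/46 = -823/46 + √3/2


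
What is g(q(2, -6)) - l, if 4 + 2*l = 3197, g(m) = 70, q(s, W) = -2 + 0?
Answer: -3053/2 ≈ -1526.5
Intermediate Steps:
q(s, W) = -2
l = 3193/2 (l = -2 + (½)*3197 = -2 + 3197/2 = 3193/2 ≈ 1596.5)
g(q(2, -6)) - l = 70 - 1*3193/2 = 70 - 3193/2 = -3053/2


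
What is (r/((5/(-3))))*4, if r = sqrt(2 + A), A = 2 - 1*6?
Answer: -12*I*sqrt(2)/5 ≈ -3.3941*I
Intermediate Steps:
A = -4 (A = 2 - 6 = -4)
r = I*sqrt(2) (r = sqrt(2 - 4) = sqrt(-2) = I*sqrt(2) ≈ 1.4142*I)
(r/((5/(-3))))*4 = ((I*sqrt(2))/((5/(-3))))*4 = ((I*sqrt(2))/((5*(-1/3))))*4 = ((I*sqrt(2))/(-5/3))*4 = ((I*sqrt(2))*(-3/5))*4 = -3*I*sqrt(2)/5*4 = -12*I*sqrt(2)/5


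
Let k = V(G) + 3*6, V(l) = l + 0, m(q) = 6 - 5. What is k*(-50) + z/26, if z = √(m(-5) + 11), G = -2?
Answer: -800 + √3/13 ≈ -799.87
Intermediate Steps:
m(q) = 1
V(l) = l
z = 2*√3 (z = √(1 + 11) = √12 = 2*√3 ≈ 3.4641)
k = 16 (k = -2 + 3*6 = -2 + 18 = 16)
k*(-50) + z/26 = 16*(-50) + (2*√3)/26 = -800 + (2*√3)*(1/26) = -800 + √3/13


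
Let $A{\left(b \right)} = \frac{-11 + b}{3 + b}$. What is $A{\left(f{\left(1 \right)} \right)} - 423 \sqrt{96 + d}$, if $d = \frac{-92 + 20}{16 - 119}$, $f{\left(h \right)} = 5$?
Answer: $- \frac{3}{4} - \frac{846 \sqrt{256470}}{103} \approx -4160.4$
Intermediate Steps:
$d = \frac{72}{103}$ ($d = - \frac{72}{-103} = \left(-72\right) \left(- \frac{1}{103}\right) = \frac{72}{103} \approx 0.69903$)
$A{\left(b \right)} = \frac{-11 + b}{3 + b}$
$A{\left(f{\left(1 \right)} \right)} - 423 \sqrt{96 + d} = \frac{-11 + 5}{3 + 5} - 423 \sqrt{96 + \frac{72}{103}} = \frac{1}{8} \left(-6\right) - 423 \sqrt{\frac{9960}{103}} = \frac{1}{8} \left(-6\right) - 423 \frac{2 \sqrt{256470}}{103} = - \frac{3}{4} - \frac{846 \sqrt{256470}}{103}$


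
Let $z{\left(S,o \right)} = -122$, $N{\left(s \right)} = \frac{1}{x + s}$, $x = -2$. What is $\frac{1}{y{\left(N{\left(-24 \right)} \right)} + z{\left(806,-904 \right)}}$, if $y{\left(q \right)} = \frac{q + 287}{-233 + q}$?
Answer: $- \frac{6059}{746659} \approx -0.0081148$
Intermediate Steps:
$N{\left(s \right)} = \frac{1}{-2 + s}$
$y{\left(q \right)} = \frac{287 + q}{-233 + q}$
$\frac{1}{y{\left(N{\left(-24 \right)} \right)} + z{\left(806,-904 \right)}} = \frac{1}{\frac{287 + \frac{1}{-2 - 24}}{-233 + \frac{1}{-2 - 24}} - 122} = \frac{1}{\frac{287 + \frac{1}{-26}}{-233 + \frac{1}{-26}} - 122} = \frac{1}{\frac{287 - \frac{1}{26}}{-233 - \frac{1}{26}} - 122} = \frac{1}{\frac{1}{- \frac{6059}{26}} \cdot \frac{7461}{26} - 122} = \frac{1}{\left(- \frac{26}{6059}\right) \frac{7461}{26} - 122} = \frac{1}{- \frac{7461}{6059} - 122} = \frac{1}{- \frac{746659}{6059}} = - \frac{6059}{746659}$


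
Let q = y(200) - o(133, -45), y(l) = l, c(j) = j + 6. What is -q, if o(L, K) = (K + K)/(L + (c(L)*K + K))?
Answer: -1233310/6167 ≈ -199.99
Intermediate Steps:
c(j) = 6 + j
o(L, K) = 2*K/(K + L + K*(6 + L)) (o(L, K) = (K + K)/(L + ((6 + L)*K + K)) = (2*K)/(L + (K*(6 + L) + K)) = (2*K)/(L + (K + K*(6 + L))) = (2*K)/(K + L + K*(6 + L)) = 2*K/(K + L + K*(6 + L)))
q = 1233310/6167 (q = 200 - 2*(-45)/(-45 + 133 - 45*(6 + 133)) = 200 - 2*(-45)/(-45 + 133 - 45*139) = 200 - 2*(-45)/(-45 + 133 - 6255) = 200 - 2*(-45)/(-6167) = 200 - 2*(-45)*(-1)/6167 = 200 - 1*90/6167 = 200 - 90/6167 = 1233310/6167 ≈ 199.99)
-q = -1*1233310/6167 = -1233310/6167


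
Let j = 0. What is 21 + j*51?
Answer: 21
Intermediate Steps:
21 + j*51 = 21 + 0*51 = 21 + 0 = 21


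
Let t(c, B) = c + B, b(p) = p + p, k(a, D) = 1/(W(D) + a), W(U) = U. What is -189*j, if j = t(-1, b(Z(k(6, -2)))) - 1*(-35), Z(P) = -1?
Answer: -6048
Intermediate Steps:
k(a, D) = 1/(D + a)
b(p) = 2*p
t(c, B) = B + c
j = 32 (j = (2*(-1) - 1) - 1*(-35) = (-2 - 1) + 35 = -3 + 35 = 32)
-189*j = -189*32 = -6048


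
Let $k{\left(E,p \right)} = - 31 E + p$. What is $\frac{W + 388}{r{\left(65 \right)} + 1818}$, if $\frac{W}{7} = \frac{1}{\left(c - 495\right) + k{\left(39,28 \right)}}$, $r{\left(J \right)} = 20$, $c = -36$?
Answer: $\frac{664249}{3146656} \approx 0.2111$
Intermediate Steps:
$k{\left(E,p \right)} = p - 31 E$
$W = - \frac{7}{1712}$ ($W = \frac{7}{\left(-36 - 495\right) + \left(28 - 1209\right)} = \frac{7}{-531 + \left(28 - 1209\right)} = \frac{7}{-531 - 1181} = \frac{7}{-1712} = 7 \left(- \frac{1}{1712}\right) = - \frac{7}{1712} \approx -0.0040888$)
$\frac{W + 388}{r{\left(65 \right)} + 1818} = \frac{- \frac{7}{1712} + 388}{20 + 1818} = \frac{664249}{1712 \cdot 1838} = \frac{664249}{1712} \cdot \frac{1}{1838} = \frac{664249}{3146656}$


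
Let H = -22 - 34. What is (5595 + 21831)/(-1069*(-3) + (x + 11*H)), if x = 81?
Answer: 13713/1336 ≈ 10.264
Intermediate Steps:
H = -56
(5595 + 21831)/(-1069*(-3) + (x + 11*H)) = (5595 + 21831)/(-1069*(-3) + (81 + 11*(-56))) = 27426/(3207 + (81 - 616)) = 27426/(3207 - 535) = 27426/2672 = 27426*(1/2672) = 13713/1336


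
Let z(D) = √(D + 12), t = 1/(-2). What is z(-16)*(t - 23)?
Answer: -47*I ≈ -47.0*I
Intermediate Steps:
t = -½ ≈ -0.50000
z(D) = √(12 + D)
z(-16)*(t - 23) = √(12 - 16)*(-½ - 23) = √(-4)*(-47/2) = (2*I)*(-47/2) = -47*I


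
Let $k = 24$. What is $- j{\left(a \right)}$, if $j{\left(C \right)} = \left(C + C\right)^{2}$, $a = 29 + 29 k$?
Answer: $-2102500$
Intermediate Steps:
$a = 725$ ($a = 29 + 29 \cdot 24 = 29 + 696 = 725$)
$j{\left(C \right)} = 4 C^{2}$ ($j{\left(C \right)} = \left(2 C\right)^{2} = 4 C^{2}$)
$- j{\left(a \right)} = - 4 \cdot 725^{2} = - 4 \cdot 525625 = \left(-1\right) 2102500 = -2102500$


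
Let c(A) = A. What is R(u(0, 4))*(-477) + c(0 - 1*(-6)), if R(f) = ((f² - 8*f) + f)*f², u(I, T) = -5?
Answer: -715494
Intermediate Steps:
R(f) = f²*(f² - 7*f) (R(f) = (f² - 7*f)*f² = f²*(f² - 7*f))
R(u(0, 4))*(-477) + c(0 - 1*(-6)) = ((-5)³*(-7 - 5))*(-477) + (0 - 1*(-6)) = -125*(-12)*(-477) + (0 + 6) = 1500*(-477) + 6 = -715500 + 6 = -715494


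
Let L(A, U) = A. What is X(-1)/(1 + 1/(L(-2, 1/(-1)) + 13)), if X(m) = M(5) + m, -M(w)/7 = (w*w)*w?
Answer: -803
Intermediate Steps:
M(w) = -7*w³ (M(w) = -7*w*w*w = -7*w²*w = -7*w³)
X(m) = -875 + m (X(m) = -7*5³ + m = -7*125 + m = -875 + m)
X(-1)/(1 + 1/(L(-2, 1/(-1)) + 13)) = (-875 - 1)/(1 + 1/(-2 + 13)) = -876/(1 + 1/11) = -876/12/11 = -876*11/12 = -803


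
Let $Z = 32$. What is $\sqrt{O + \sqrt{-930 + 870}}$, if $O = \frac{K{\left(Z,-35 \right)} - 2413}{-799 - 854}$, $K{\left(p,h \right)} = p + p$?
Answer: $\frac{\sqrt{513 + 722 i \sqrt{15}}}{19} \approx 2.156 + 1.7964 i$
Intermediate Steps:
$K{\left(p,h \right)} = 2 p$
$O = \frac{27}{19}$ ($O = \frac{2 \cdot 32 - 2413}{-799 - 854} = \frac{64 - 2413}{-1653} = \left(-2349\right) \left(- \frac{1}{1653}\right) = \frac{27}{19} \approx 1.4211$)
$\sqrt{O + \sqrt{-930 + 870}} = \sqrt{\frac{27}{19} + \sqrt{-930 + 870}} = \sqrt{\frac{27}{19} + \sqrt{-60}} = \sqrt{\frac{27}{19} + 2 i \sqrt{15}}$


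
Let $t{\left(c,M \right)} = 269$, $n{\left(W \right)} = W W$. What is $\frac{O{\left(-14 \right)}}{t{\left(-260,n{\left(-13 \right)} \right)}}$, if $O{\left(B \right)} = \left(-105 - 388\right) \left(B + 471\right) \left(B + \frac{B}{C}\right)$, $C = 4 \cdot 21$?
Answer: $\frac{19150585}{1614} \approx 11865.0$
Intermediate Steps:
$C = 84$
$n{\left(W \right)} = W^{2}$
$O{\left(B \right)} = \frac{85 B \left(-232203 - 493 B\right)}{84}$ ($O{\left(B \right)} = \left(-105 - 388\right) \left(B + 471\right) \left(B + \frac{B}{84}\right) = - 493 \left(471 + B\right) \left(B + B \frac{1}{84}\right) = \left(-232203 - 493 B\right) \left(B + \frac{B}{84}\right) = \left(-232203 - 493 B\right) \frac{85 B}{84} = \frac{85 B \left(-232203 - 493 B\right)}{84}$)
$\frac{O{\left(-14 \right)}}{t{\left(-260,n{\left(-13 \right)} \right)}} = \frac{\left(- \frac{41905}{84}\right) \left(-14\right) \left(471 - 14\right)}{269} = \left(- \frac{41905}{84}\right) \left(-14\right) 457 \cdot \frac{1}{269} = \frac{19150585}{6} \cdot \frac{1}{269} = \frac{19150585}{1614}$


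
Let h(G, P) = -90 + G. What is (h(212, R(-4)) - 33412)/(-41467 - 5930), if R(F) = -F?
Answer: 33290/47397 ≈ 0.70236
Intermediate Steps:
(h(212, R(-4)) - 33412)/(-41467 - 5930) = ((-90 + 212) - 33412)/(-41467 - 5930) = (122 - 33412)/(-47397) = -33290*(-1/47397) = 33290/47397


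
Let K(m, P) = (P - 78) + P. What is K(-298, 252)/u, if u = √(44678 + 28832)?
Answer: 213*√73510/36755 ≈ 1.5712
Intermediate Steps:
K(m, P) = -78 + 2*P (K(m, P) = (-78 + P) + P = -78 + 2*P)
u = √73510 ≈ 271.13
K(-298, 252)/u = (-78 + 2*252)/(√73510) = (-78 + 504)*(√73510/73510) = 426*(√73510/73510) = 213*√73510/36755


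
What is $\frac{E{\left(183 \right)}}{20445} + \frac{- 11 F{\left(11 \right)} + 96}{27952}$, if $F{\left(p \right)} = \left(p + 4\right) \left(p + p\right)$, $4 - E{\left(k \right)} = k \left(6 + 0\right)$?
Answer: $- \frac{51416059}{285739320} \approx -0.17994$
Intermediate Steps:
$E{\left(k \right)} = 4 - 6 k$ ($E{\left(k \right)} = 4 - k \left(6 + 0\right) = 4 - k 6 = 4 - 6 k$)
$F{\left(p \right)} = 2 p \left(4 + p\right)$ ($F{\left(p \right)} = \left(4 + p\right) 2 p = 2 p \left(4 + p\right)$)
$\frac{E{\left(183 \right)}}{20445} + \frac{- 11 F{\left(11 \right)} + 96}{27952} = \frac{4 - 1098}{20445} + \frac{- 11 \cdot 2 \cdot 11 \left(4 + 11\right) + 96}{27952} = \left(4 - 1098\right) \frac{1}{20445} + \left(- 11 \cdot 2 \cdot 11 \cdot 15 + 96\right) \frac{1}{27952} = \left(-1094\right) \frac{1}{20445} + \left(\left(-11\right) 330 + 96\right) \frac{1}{27952} = - \frac{1094}{20445} + \left(-3630 + 96\right) \frac{1}{27952} = - \frac{1094}{20445} - \frac{1767}{13976} = - \frac{51416059}{285739320}$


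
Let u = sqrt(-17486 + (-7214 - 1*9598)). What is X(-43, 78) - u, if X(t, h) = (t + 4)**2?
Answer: 1521 - I*sqrt(34298) ≈ 1521.0 - 185.2*I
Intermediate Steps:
X(t, h) = (4 + t)**2
u = I*sqrt(34298) (u = sqrt(-17486 + (-7214 - 9598)) = sqrt(-17486 - 16812) = sqrt(-34298) = I*sqrt(34298) ≈ 185.2*I)
X(-43, 78) - u = (4 - 43)**2 - I*sqrt(34298) = (-39)**2 - I*sqrt(34298) = 1521 - I*sqrt(34298)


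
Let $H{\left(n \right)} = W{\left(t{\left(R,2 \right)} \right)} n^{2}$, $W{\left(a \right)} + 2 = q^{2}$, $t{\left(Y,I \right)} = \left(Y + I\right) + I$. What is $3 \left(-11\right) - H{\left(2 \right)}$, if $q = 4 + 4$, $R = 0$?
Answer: $-281$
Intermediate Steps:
$q = 8$
$t{\left(Y,I \right)} = Y + 2 I$ ($t{\left(Y,I \right)} = \left(I + Y\right) + I = Y + 2 I$)
$W{\left(a \right)} = 62$ ($W{\left(a \right)} = -2 + 8^{2} = -2 + 64 = 62$)
$H{\left(n \right)} = 62 n^{2}$
$3 \left(-11\right) - H{\left(2 \right)} = 3 \left(-11\right) - 62 \cdot 2^{2} = -33 - 62 \cdot 4 = -33 - 248 = -281$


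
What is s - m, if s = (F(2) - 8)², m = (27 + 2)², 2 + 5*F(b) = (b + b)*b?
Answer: -19869/25 ≈ -794.76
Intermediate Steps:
F(b) = -⅖ + 2*b²/5 (F(b) = -⅖ + ((b + b)*b)/5 = -⅖ + ((2*b)*b)/5 = -⅖ + (2*b²)/5 = -⅖ + 2*b²/5)
m = 841 (m = 29² = 841)
s = 1156/25 (s = ((-⅖ + (⅖)*2²) - 8)² = ((-⅖ + (⅖)*4) - 8)² = ((-⅖ + 8/5) - 8)² = (6/5 - 8)² = (-34/5)² = 1156/25 ≈ 46.240)
s - m = 1156/25 - 1*841 = 1156/25 - 841 = -19869/25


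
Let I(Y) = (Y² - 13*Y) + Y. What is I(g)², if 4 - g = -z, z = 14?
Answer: 11664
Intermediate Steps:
g = 18 (g = 4 - (-1)*14 = 4 - 1*(-14) = 4 + 14 = 18)
I(Y) = Y² - 12*Y
I(g)² = (18*(-12 + 18))² = (18*6)² = 108² = 11664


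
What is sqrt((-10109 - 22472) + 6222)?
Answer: I*sqrt(26359) ≈ 162.35*I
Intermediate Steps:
sqrt((-10109 - 22472) + 6222) = sqrt(-32581 + 6222) = sqrt(-26359) = I*sqrt(26359)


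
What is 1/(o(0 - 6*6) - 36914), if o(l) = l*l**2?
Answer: -1/83570 ≈ -1.1966e-5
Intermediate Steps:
o(l) = l**3
1/(o(0 - 6*6) - 36914) = 1/((0 - 6*6)**3 - 36914) = 1/((0 - 36)**3 - 36914) = 1/((-36)**3 - 36914) = 1/(-46656 - 36914) = 1/(-83570) = -1/83570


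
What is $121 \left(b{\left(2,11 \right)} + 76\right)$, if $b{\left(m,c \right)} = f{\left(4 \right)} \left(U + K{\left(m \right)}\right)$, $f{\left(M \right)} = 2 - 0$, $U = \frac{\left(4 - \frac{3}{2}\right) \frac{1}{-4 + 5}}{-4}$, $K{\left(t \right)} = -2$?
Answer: $\frac{34243}{4} \approx 8560.8$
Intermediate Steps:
$U = - \frac{5}{8}$ ($U = \frac{4 - \frac{3}{2}}{1} \left(- \frac{1}{4}\right) = \left(4 - \frac{3}{2}\right) 1 \left(- \frac{1}{4}\right) = \frac{5}{2} \cdot 1 \left(- \frac{1}{4}\right) = \frac{5}{2} \left(- \frac{1}{4}\right) = - \frac{5}{8} \approx -0.625$)
$f{\left(M \right)} = 2$ ($f{\left(M \right)} = 2 + 0 = 2$)
$b{\left(m,c \right)} = - \frac{21}{4}$ ($b{\left(m,c \right)} = 2 \left(- \frac{5}{8} - 2\right) = 2 \left(- \frac{21}{8}\right) = - \frac{21}{4}$)
$121 \left(b{\left(2,11 \right)} + 76\right) = 121 \left(- \frac{21}{4} + 76\right) = 121 \cdot \frac{283}{4} = \frac{34243}{4}$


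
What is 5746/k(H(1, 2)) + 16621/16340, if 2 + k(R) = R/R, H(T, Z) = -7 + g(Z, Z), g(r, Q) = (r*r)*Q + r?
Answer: -93873019/16340 ≈ -5745.0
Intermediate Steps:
g(r, Q) = r + Q*r² (g(r, Q) = r²*Q + r = Q*r² + r = r + Q*r²)
H(T, Z) = -7 + Z*(1 + Z²) (H(T, Z) = -7 + Z*(1 + Z*Z) = -7 + Z*(1 + Z²))
k(R) = -1 (k(R) = -2 + R/R = -2 + 1 = -1)
5746/k(H(1, 2)) + 16621/16340 = 5746/(-1) + 16621/16340 = 5746*(-1) + 16621*(1/16340) = -5746 + 16621/16340 = -93873019/16340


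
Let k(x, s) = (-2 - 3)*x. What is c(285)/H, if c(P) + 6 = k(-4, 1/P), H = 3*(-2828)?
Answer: -1/606 ≈ -0.0016502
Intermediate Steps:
H = -8484
k(x, s) = -5*x
c(P) = 14 (c(P) = -6 - 5*(-4) = -6 + 20 = 14)
c(285)/H = 14/(-8484) = 14*(-1/8484) = -1/606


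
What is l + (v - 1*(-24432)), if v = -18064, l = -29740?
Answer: -23372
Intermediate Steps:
l + (v - 1*(-24432)) = -29740 + (-18064 - 1*(-24432)) = -29740 + (-18064 + 24432) = -29740 + 6368 = -23372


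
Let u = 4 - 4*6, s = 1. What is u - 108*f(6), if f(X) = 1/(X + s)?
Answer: -248/7 ≈ -35.429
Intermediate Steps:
u = -20 (u = 4 - 24 = -20)
f(X) = 1/(1 + X) (f(X) = 1/(X + 1) = 1/(1 + X))
u - 108*f(6) = -20 - 108/(1 + 6) = -20 - 108/7 = -248/7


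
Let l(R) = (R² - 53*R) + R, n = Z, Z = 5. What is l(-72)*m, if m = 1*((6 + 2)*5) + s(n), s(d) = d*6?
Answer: 624960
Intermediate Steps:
n = 5
s(d) = 6*d
l(R) = R² - 52*R
m = 70 (m = 1*((6 + 2)*5) + 6*5 = 1*(8*5) + 30 = 1*40 + 30 = 40 + 30 = 70)
l(-72)*m = -72*(-52 - 72)*70 = -72*(-124)*70 = 8928*70 = 624960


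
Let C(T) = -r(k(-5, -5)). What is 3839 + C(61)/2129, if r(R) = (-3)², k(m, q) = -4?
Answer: 8173222/2129 ≈ 3839.0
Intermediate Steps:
r(R) = 9
C(T) = -9 (C(T) = -1*9 = -9)
3839 + C(61)/2129 = 3839 - 9/2129 = 8173222/2129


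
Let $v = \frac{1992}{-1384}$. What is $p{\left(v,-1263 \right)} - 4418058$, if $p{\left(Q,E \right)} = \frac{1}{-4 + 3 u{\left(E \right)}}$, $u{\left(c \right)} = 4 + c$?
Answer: $- \frac{16704677299}{3781} \approx -4.4181 \cdot 10^{6}$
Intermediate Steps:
$v = - \frac{249}{173}$ ($v = 1992 \left(- \frac{1}{1384}\right) = - \frac{249}{173} \approx -1.4393$)
$p{\left(Q,E \right)} = \frac{1}{8 + 3 E}$ ($p{\left(Q,E \right)} = \frac{1}{-4 + 3 \left(4 + E\right)} = \frac{1}{-4 + \left(12 + 3 E\right)} = \frac{1}{8 + 3 E}$)
$p{\left(v,-1263 \right)} - 4418058 = \frac{1}{8 + 3 \left(-1263\right)} - 4418058 = \frac{1}{8 - 3789} - 4418058 = \frac{1}{-3781} - 4418058 = - \frac{1}{3781} - 4418058 = - \frac{16704677299}{3781}$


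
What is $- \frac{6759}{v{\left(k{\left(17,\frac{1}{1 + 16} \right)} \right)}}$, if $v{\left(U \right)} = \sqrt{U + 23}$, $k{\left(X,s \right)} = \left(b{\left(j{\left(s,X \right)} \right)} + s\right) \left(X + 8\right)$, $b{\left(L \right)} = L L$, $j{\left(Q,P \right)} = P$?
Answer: $- \frac{6759 \sqrt{2095097}}{123241} \approx -79.383$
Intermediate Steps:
$b{\left(L \right)} = L^{2}$
$k{\left(X,s \right)} = \left(8 + X\right) \left(s + X^{2}\right)$ ($k{\left(X,s \right)} = \left(X^{2} + s\right) \left(X + 8\right) = \left(s + X^{2}\right) \left(8 + X\right) = \left(8 + X\right) \left(s + X^{2}\right)$)
$v{\left(U \right)} = \sqrt{23 + U}$
$- \frac{6759}{v{\left(k{\left(17,\frac{1}{1 + 16} \right)} \right)}} = - \frac{6759}{\sqrt{23 + \left(17^{3} + \frac{8}{1 + 16} + 8 \cdot 17^{2} + \frac{17}{1 + 16}\right)}} = - \frac{6759}{\sqrt{23 + \left(4913 + \frac{8}{17} + 8 \cdot 289 + \frac{17}{17}\right)}} = - \frac{6759}{\sqrt{23 + \left(4913 + 8 \cdot \frac{1}{17} + 2312 + 17 \cdot \frac{1}{17}\right)}} = - \frac{6759}{\sqrt{23 + \left(4913 + \frac{8}{17} + 2312 + 1\right)}} = - \frac{6759}{\sqrt{23 + \frac{122850}{17}}} = - \frac{6759}{\sqrt{\frac{123241}{17}}} = - \frac{6759}{\frac{1}{17} \sqrt{2095097}} = - 6759 \frac{\sqrt{2095097}}{123241} = - \frac{6759 \sqrt{2095097}}{123241}$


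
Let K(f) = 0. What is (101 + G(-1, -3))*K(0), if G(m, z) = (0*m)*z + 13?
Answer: 0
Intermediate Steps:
G(m, z) = 13 (G(m, z) = 0*z + 13 = 0 + 13 = 13)
(101 + G(-1, -3))*K(0) = (101 + 13)*0 = 114*0 = 0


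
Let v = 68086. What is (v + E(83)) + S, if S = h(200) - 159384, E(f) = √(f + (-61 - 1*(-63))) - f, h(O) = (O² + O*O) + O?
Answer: -11181 + √85 ≈ -11172.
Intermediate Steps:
h(O) = O + 2*O² (h(O) = (O² + O²) + O = 2*O² + O = O + 2*O²)
E(f) = √(2 + f) - f (E(f) = √(f + (-61 + 63)) - f = √(f + 2) - f = √(2 + f) - f)
S = -79184 (S = 200*(1 + 2*200) - 159384 = 200*(1 + 400) - 159384 = 200*401 - 159384 = 80200 - 159384 = -79184)
(v + E(83)) + S = (68086 + (√(2 + 83) - 1*83)) - 79184 = (68086 + (√85 - 83)) - 79184 = (68086 + (-83 + √85)) - 79184 = (68003 + √85) - 79184 = -11181 + √85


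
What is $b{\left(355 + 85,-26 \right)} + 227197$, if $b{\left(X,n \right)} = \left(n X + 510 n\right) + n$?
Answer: $202471$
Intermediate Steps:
$b{\left(X,n \right)} = 511 n + X n$ ($b{\left(X,n \right)} = \left(X n + 510 n\right) + n = \left(510 n + X n\right) + n = 511 n + X n$)
$b{\left(355 + 85,-26 \right)} + 227197 = - 26 \left(511 + \left(355 + 85\right)\right) + 227197 = - 26 \left(511 + 440\right) + 227197 = \left(-26\right) 951 + 227197 = -24726 + 227197 = 202471$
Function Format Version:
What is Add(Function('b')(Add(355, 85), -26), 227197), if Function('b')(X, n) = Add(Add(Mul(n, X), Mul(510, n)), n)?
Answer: 202471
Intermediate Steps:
Function('b')(X, n) = Add(Mul(511, n), Mul(X, n)) (Function('b')(X, n) = Add(Add(Mul(X, n), Mul(510, n)), n) = Add(Add(Mul(510, n), Mul(X, n)), n) = Add(Mul(511, n), Mul(X, n)))
Add(Function('b')(Add(355, 85), -26), 227197) = Add(Mul(-26, Add(511, Add(355, 85))), 227197) = Add(Mul(-26, Add(511, 440)), 227197) = Add(Mul(-26, 951), 227197) = Add(-24726, 227197) = 202471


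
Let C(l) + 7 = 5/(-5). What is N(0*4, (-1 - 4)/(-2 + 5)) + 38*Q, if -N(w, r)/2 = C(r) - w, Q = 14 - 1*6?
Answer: 320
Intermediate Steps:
Q = 8 (Q = 14 - 6 = 8)
C(l) = -8 (C(l) = -7 + 5/(-5) = -7 + 5*(-1/5) = -7 - 1 = -8)
N(w, r) = 16 + 2*w (N(w, r) = -2*(-8 - w) = 16 + 2*w)
N(0*4, (-1 - 4)/(-2 + 5)) + 38*Q = (16 + 2*(0*4)) + 38*8 = (16 + 2*0) + 304 = (16 + 0) + 304 = 16 + 304 = 320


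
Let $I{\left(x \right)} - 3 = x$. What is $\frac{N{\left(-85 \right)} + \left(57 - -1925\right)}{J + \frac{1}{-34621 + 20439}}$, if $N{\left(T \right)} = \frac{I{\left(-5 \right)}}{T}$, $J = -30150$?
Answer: $- \frac{2389269904}{36344920585} \approx -0.065739$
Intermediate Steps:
$I{\left(x \right)} = 3 + x$
$N{\left(T \right)} = - \frac{2}{T}$ ($N{\left(T \right)} = \frac{3 - 5}{T} = - \frac{2}{T}$)
$\frac{N{\left(-85 \right)} + \left(57 - -1925\right)}{J + \frac{1}{-34621 + 20439}} = \frac{- \frac{2}{-85} + \left(57 - -1925\right)}{-30150 + \frac{1}{-34621 + 20439}} = \frac{\left(-2\right) \left(- \frac{1}{85}\right) + \left(57 + 1925\right)}{-30150 + \frac{1}{-14182}} = \frac{\frac{2}{85} + 1982}{-30150 - \frac{1}{14182}} = \frac{168472}{85 \left(- \frac{427587301}{14182}\right)} = \frac{168472}{85} \left(- \frac{14182}{427587301}\right) = - \frac{2389269904}{36344920585}$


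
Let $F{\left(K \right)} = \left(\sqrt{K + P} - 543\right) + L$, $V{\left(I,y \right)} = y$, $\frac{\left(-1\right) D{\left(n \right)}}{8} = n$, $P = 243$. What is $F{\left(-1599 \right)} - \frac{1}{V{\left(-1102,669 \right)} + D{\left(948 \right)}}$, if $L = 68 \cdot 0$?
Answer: $- \frac{3754844}{6915} + 2 i \sqrt{339} \approx -543.0 + 36.824 i$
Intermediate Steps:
$L = 0$
$D{\left(n \right)} = - 8 n$
$F{\left(K \right)} = -543 + \sqrt{243 + K}$ ($F{\left(K \right)} = \left(\sqrt{K + 243} - 543\right) + 0 = \left(\sqrt{243 + K} - 543\right) + 0 = \left(-543 + \sqrt{243 + K}\right) + 0 = -543 + \sqrt{243 + K}$)
$F{\left(-1599 \right)} - \frac{1}{V{\left(-1102,669 \right)} + D{\left(948 \right)}} = \left(-543 + \sqrt{243 - 1599}\right) - \frac{1}{669 - 7584} = \left(-543 + \sqrt{-1356}\right) - \frac{1}{669 - 7584} = \left(-543 + 2 i \sqrt{339}\right) - \frac{1}{-6915} = \left(-543 + 2 i \sqrt{339}\right) - - \frac{1}{6915} = \left(-543 + 2 i \sqrt{339}\right) + \frac{1}{6915} = - \frac{3754844}{6915} + 2 i \sqrt{339}$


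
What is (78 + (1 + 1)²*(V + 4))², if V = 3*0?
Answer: 8836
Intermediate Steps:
V = 0
(78 + (1 + 1)²*(V + 4))² = (78 + (1 + 1)²*(0 + 4))² = (78 + 2²*4)² = (78 + 4*4)² = (78 + 16)² = 94² = 8836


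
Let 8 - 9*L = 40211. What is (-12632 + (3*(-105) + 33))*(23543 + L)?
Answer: -246347464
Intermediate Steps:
L = -4467 (L = 8/9 - ⅑*40211 = 8/9 - 40211/9 = -4467)
(-12632 + (3*(-105) + 33))*(23543 + L) = (-12632 + (3*(-105) + 33))*(23543 - 4467) = (-12632 + (-315 + 33))*19076 = (-12632 - 282)*19076 = -12914*19076 = -246347464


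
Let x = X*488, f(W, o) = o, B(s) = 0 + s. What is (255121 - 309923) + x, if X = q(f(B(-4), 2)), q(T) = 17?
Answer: -46506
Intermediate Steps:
B(s) = s
X = 17
x = 8296 (x = 17*488 = 8296)
(255121 - 309923) + x = (255121 - 309923) + 8296 = -54802 + 8296 = -46506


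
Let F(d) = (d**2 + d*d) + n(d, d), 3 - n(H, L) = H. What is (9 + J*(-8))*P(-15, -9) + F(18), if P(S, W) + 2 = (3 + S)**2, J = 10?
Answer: -9449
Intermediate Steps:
n(H, L) = 3 - H
P(S, W) = -2 + (3 + S)**2
F(d) = 3 - d + 2*d**2 (F(d) = (d**2 + d*d) + (3 - d) = (d**2 + d**2) + (3 - d) = 2*d**2 + (3 - d) = 3 - d + 2*d**2)
(9 + J*(-8))*P(-15, -9) + F(18) = (9 + 10*(-8))*(-2 + (3 - 15)**2) + (3 - 1*18 + 2*18**2) = (9 - 80)*(-2 + (-12)**2) + (3 - 18 + 2*324) = -71*(-2 + 144) + (3 - 18 + 648) = -71*142 + 633 = -10082 + 633 = -9449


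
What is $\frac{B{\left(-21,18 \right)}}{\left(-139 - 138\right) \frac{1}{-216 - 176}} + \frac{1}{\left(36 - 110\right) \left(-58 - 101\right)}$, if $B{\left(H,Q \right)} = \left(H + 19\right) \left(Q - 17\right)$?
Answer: $- \frac{9224267}{3259182} \approx -2.8302$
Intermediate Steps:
$B{\left(H,Q \right)} = \left(-17 + Q\right) \left(19 + H\right)$ ($B{\left(H,Q \right)} = \left(19 + H\right) \left(-17 + Q\right) = \left(-17 + Q\right) \left(19 + H\right)$)
$\frac{B{\left(-21,18 \right)}}{\left(-139 - 138\right) \frac{1}{-216 - 176}} + \frac{1}{\left(36 - 110\right) \left(-58 - 101\right)} = \frac{-323 - -357 + 19 \cdot 18 - 378}{\left(-139 - 138\right) \frac{1}{-216 - 176}} + \frac{1}{\left(36 - 110\right) \left(-58 - 101\right)} = \frac{-323 + 357 + 342 - 378}{\left(-277\right) \frac{1}{-392}} + \frac{1}{\left(-74\right) \left(-159\right)} = - \frac{2}{\left(-277\right) \left(- \frac{1}{392}\right)} - - \frac{1}{11766} = - \frac{2}{\frac{277}{392}} + \frac{1}{11766} = \left(-2\right) \frac{392}{277} + \frac{1}{11766} = - \frac{784}{277} + \frac{1}{11766} = - \frac{9224267}{3259182}$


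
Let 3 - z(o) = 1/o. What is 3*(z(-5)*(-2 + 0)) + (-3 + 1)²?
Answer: -76/5 ≈ -15.200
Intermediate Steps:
z(o) = 3 - 1/o
3*(z(-5)*(-2 + 0)) + (-3 + 1)² = 3*((3 - 1/(-5))*(-2 + 0)) + (-3 + 1)² = 3*((3 - 1*(-⅕))*(-2)) + (-2)² = 3*((3 + ⅕)*(-2)) + 4 = 3*((16/5)*(-2)) + 4 = 3*(-32/5) + 4 = -96/5 + 4 = -76/5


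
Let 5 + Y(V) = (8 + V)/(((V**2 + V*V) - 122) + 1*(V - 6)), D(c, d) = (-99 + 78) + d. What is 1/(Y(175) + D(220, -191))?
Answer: -61297/13301266 ≈ -0.0046084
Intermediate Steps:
D(c, d) = -21 + d
Y(V) = -5 + (8 + V)/(-128 + V + 2*V**2) (Y(V) = -5 + (8 + V)/(((V**2 + V*V) - 122) + 1*(V - 6)) = -5 + (8 + V)/(((V**2 + V**2) - 122) + 1*(-6 + V)) = -5 + (8 + V)/((2*V**2 - 122) + (-6 + V)) = -5 + (8 + V)/((-122 + 2*V**2) + (-6 + V)) = -5 + (8 + V)/(-128 + V + 2*V**2))
1/(Y(175) + D(220, -191)) = 1/(2*(324 - 5*175**2 - 2*175)/(-128 + 175 + 2*175**2) + (-21 - 191)) = 1/(2*(324 - 5*30625 - 350)/(-128 + 175 + 2*30625) - 212) = 1/(2*(324 - 153125 - 350)/(-128 + 175 + 61250) - 212) = 1/(2*(-153151)/61297 - 212) = 1/(2*(1/61297)*(-153151) - 212) = 1/(-306302/61297 - 212) = 1/(-13301266/61297) = -61297/13301266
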